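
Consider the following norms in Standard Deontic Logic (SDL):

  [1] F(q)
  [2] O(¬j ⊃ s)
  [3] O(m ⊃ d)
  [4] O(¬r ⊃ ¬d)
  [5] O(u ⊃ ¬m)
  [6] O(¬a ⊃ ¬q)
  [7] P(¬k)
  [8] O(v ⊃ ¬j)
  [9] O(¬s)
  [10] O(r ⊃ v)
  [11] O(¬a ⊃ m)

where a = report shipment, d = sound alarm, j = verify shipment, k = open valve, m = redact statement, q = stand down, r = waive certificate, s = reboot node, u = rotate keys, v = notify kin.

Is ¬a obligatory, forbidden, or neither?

Premise 9 states O(¬s) outright.
The contrapositive of premise 2 (O(¬j ⊃ s)) is O(¬s ⊃ j), and O(¬s) is already established, so O(j).
Premise 8 is O(v ⊃ ¬j); contrapositively O(j ⊃ ¬v). Since O(j) holds, K gives O(¬v).
Premise 10, O(r ⊃ v), contraposes to O(¬v ⊃ ¬r); with O(¬v) we get O(¬r).
With premise 4, O(¬r ⊃ ¬d), the K-axiom yields O(¬d).
The contrapositive of premise 3 (O(m ⊃ d)) is O(¬d ⊃ ¬m), and O(¬d) is already established, so O(¬m).
Premise 11 is O(¬a ⊃ m); contrapositively O(¬m ⊃ a). Since O(¬m) holds, K gives O(a).
Premises 1, 5, 6, 7 do not contribute to this derivation.
Thus O(a), which is F(¬a): ¬a is forbidden.

Forbidden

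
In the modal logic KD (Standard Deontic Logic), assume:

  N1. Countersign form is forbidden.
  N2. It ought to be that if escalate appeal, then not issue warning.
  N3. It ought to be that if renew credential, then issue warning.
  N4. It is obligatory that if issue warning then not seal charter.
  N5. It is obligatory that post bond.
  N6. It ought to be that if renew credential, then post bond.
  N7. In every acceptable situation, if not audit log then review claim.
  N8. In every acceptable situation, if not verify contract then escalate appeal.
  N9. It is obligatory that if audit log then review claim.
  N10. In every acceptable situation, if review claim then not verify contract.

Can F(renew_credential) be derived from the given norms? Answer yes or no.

Premises 7 and 9 are O(¬audit_log → review_claim) and O(audit_log → review_claim); every ideal world satisfies ¬audit_log or audit_log, so in either case review_claim holds — hence O(review_claim).
Premise 10 is O(review_claim → ¬verify_contract); since O(review_claim), deontic closure gives O(¬verify_contract).
Applying K to premise 8 (O(¬verify_contract → escalate_appeal)) and O(¬verify_contract) yields O(escalate_appeal).
With premise 2, O(escalate_appeal → ¬issue_warning), the K-axiom yields O(¬issue_warning).
Premise 3, O(renew_credential → issue_warning), contraposes to O(¬issue_warning → ¬renew_credential); with O(¬issue_warning) we get O(¬renew_credential).
Premises 1, 4, 5, 6 do not contribute to this derivation.
So O(¬renew_credential) holds, i.e. F(renew_credential). The claim follows.

Yes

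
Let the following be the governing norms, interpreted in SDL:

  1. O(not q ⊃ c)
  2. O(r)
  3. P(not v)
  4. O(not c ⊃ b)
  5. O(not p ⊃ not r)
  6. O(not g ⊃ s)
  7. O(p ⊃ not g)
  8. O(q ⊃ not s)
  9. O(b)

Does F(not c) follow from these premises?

Yes

Premise 2 gives O(r).
Premise 5, O(not p ⊃ not r), contraposes to O(r ⊃ p); with O(r) we get O(p).
Applying K to premise 7 (O(p ⊃ not g)) and O(p) yields O(not g).
Applying K to premise 6 (O(not g ⊃ s)) and O(not g) yields O(s).
Premise 8 is O(q ⊃ not s); contrapositively O(s ⊃ not q). Since O(s) holds, K gives O(not q).
From O(not q) and premise 1, O(not q ⊃ c), we obtain O(c).
Premises 3, 4, 9 do not contribute to this derivation.
So O(c) holds, i.e. F(not c). The claim follows.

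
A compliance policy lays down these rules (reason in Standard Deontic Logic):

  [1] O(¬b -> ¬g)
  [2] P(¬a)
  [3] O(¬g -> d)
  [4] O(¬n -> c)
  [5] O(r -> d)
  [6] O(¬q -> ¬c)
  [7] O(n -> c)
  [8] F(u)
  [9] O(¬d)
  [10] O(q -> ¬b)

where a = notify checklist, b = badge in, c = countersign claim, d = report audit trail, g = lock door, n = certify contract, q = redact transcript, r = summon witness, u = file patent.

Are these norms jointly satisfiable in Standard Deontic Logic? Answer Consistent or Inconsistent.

Premises 4 and 7 cover both cases: O(¬n -> c) and O(n -> c). Since ¬n ∨ n is a tautology, O(c) follows.
Premise 6, O(¬q -> ¬c), contraposes to O(c -> q); with O(c) we get O(q).
Applying K to premise 10 (O(q -> ¬b)) and O(q) yields O(¬b).
From O(¬b) and premise 1, O(¬b -> ¬g), we obtain O(¬g).
From O(¬g) and premise 3, O(¬g -> d), we obtain O(d).
But premise 9 directly asserts O(¬d).
We now have both O(d) and O(¬d) — d is simultaneously obligatory and forbidden, violating the D-axiom.

Inconsistent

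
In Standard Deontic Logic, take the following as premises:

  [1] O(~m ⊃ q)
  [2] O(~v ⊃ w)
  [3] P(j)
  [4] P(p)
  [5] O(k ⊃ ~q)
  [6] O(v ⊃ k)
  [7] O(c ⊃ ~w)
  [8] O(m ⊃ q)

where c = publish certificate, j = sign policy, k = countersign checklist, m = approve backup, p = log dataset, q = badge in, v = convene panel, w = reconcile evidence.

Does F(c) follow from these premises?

Premises 8 and 1 cover both cases: O(m ⊃ q) and O(~m ⊃ q). Since m ∨ ~m is a tautology, O(q) follows.
The contrapositive of premise 5 (O(k ⊃ ~q)) is O(q ⊃ ~k), and O(q) is already established, so O(~k).
Premise 6 is O(v ⊃ k); contrapositively O(~k ⊃ ~v). Since O(~k) holds, K gives O(~v).
Applying K to premise 2 (O(~v ⊃ w)) and O(~v) yields O(w).
The contrapositive of premise 7 (O(c ⊃ ~w)) is O(w ⊃ ~c), and O(w) is already established, so O(~c).
Premises 3, 4 do not contribute to this derivation.
So O(~c) holds, i.e. F(c). The claim follows.

Yes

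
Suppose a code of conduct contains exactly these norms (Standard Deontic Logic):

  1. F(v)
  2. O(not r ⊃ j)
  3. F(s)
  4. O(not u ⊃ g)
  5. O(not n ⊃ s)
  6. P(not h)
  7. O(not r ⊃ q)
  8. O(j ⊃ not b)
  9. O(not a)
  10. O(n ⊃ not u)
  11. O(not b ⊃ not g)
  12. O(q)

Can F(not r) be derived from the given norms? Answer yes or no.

Yes

Premise 3 is F(s), i.e. O(not s).
Premise 5 is O(not n ⊃ s); contrapositively O(not s ⊃ n). Since O(not s) holds, K gives O(n).
Premise 10 is O(n ⊃ not u); since O(n), deontic closure gives O(not u).
Applying K to premise 4 (O(not u ⊃ g)) and O(not u) yields O(g).
The contrapositive of premise 11 (O(not b ⊃ not g)) is O(g ⊃ b), and O(g) is already established, so O(b).
Premise 8, O(j ⊃ not b), contraposes to O(b ⊃ not j); with O(b) we get O(not j).
Premise 2, O(not r ⊃ j), contraposes to O(not j ⊃ r); with O(not j) we get O(r).
Premises 1, 6, 7, 9, 12 do not contribute to this derivation.
So O(r) holds, i.e. F(not r). The claim follows.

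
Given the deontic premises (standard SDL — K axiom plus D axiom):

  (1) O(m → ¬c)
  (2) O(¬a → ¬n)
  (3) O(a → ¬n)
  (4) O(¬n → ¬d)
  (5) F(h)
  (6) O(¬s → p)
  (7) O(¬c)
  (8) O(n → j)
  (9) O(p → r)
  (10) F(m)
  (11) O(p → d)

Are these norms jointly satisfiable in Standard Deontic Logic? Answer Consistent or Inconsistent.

Premise 1 is O(m → ¬c); even if O(¬c) held, inferring O(m) would be affirming the consequent — invalid.
So O(m) is not derivable, and the apparent clash with O(¬m) does not arise.
A world satisfying every obligation exists (e.g. a=false, c=false, d=false, h=false, j=false, m=false, n=false, p=false, r=false, s=true); no atom is both obligatory and forbidden, so the set is consistent.

Consistent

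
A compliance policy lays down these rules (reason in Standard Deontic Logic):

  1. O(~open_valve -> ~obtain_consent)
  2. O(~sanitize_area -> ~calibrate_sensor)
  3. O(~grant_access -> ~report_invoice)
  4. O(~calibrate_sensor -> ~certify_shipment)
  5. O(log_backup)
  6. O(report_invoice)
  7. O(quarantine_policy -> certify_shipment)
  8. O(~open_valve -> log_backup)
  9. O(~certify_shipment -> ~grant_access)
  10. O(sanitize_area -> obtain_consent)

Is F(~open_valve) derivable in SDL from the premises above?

Premise 6 states O(report_invoice) outright.
Premise 3 is O(~grant_access -> ~report_invoice); contrapositively O(report_invoice -> grant_access). Since O(report_invoice) holds, K gives O(grant_access).
Premise 9, O(~certify_shipment -> ~grant_access), contraposes to O(grant_access -> certify_shipment); with O(grant_access) we get O(certify_shipment).
Premise 4 is O(~calibrate_sensor -> ~certify_shipment); contrapositively O(certify_shipment -> calibrate_sensor). Since O(certify_shipment) holds, K gives O(calibrate_sensor).
Premise 2 is O(~sanitize_area -> ~calibrate_sensor); contrapositively O(calibrate_sensor -> sanitize_area). Since O(calibrate_sensor) holds, K gives O(sanitize_area).
Premise 10 is O(sanitize_area -> obtain_consent); since O(sanitize_area), deontic closure gives O(obtain_consent).
Premise 1, O(~open_valve -> ~obtain_consent), contraposes to O(obtain_consent -> open_valve); with O(obtain_consent) we get O(open_valve).
Premises 5, 7, 8 do not contribute to this derivation.
So O(open_valve) holds, i.e. F(~open_valve). The claim follows.

Yes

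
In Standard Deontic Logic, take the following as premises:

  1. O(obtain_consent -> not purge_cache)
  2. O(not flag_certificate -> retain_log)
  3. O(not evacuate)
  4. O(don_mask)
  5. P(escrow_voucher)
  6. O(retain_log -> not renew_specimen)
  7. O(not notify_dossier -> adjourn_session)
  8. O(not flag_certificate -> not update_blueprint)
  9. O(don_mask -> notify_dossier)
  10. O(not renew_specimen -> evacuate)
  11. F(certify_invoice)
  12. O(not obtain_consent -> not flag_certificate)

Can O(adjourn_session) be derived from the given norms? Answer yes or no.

Premise 7 is O(not notify_dossier -> adjourn_session), but O(not notify_dossier) is not derivable from the premises, so it does not yield O(adjourn_session).
No other premise forces O(adjourn_session). An ideal world satisfying every premise can still have adjourn_session false, so O(adjourn_session) is not derivable.

No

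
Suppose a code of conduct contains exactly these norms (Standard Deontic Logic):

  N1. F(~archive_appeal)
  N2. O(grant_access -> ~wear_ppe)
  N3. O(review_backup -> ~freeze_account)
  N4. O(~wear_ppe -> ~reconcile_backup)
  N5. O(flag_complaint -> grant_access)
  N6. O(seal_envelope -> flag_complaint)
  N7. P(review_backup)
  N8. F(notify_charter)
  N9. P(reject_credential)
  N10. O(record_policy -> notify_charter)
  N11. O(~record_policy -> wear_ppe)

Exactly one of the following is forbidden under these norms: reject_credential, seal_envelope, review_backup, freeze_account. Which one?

Premise 8, F(notify_charter), is equivalent to O(~notify_charter).
Premise 10 is O(record_policy -> notify_charter); contrapositively O(~notify_charter -> ~record_policy). Since O(~notify_charter) holds, K gives O(~record_policy).
Premise 11 is O(~record_policy -> wear_ppe); since O(~record_policy), deontic closure gives O(wear_ppe).
The contrapositive of premise 2 (O(grant_access -> ~wear_ppe)) is O(wear_ppe -> ~grant_access), and O(wear_ppe) is already established, so O(~grant_access).
Premise 5, O(flag_complaint -> grant_access), contraposes to O(~grant_access -> ~flag_complaint); with O(~grant_access) we get O(~flag_complaint).
Premise 6, O(seal_envelope -> flag_complaint), contraposes to O(~flag_complaint -> ~seal_envelope); with O(~flag_complaint) we get O(~seal_envelope).
So O(~seal_envelope) holds, i.e. seal_envelope is forbidden. None of the other listed options is forbidden under the premises.

seal_envelope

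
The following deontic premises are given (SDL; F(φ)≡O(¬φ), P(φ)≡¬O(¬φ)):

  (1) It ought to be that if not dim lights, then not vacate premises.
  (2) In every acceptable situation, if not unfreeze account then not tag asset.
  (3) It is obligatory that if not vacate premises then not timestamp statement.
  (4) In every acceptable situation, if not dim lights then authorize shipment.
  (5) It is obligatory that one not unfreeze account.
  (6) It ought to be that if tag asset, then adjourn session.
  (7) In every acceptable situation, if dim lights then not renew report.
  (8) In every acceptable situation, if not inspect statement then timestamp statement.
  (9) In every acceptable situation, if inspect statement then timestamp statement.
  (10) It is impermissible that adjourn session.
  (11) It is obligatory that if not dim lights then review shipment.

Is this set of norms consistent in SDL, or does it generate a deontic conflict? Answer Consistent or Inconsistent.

Consistent

Premise 6 is O(tag_asset → adjourn_session), but O(tag_asset) is not derivable from the premises, so it does not yield O(adjourn_session).
So O(adjourn_session) is not derivable, and the apparent clash with O(¬adjourn_session) does not arise.
A world satisfying every obligation exists (e.g. adjourn_session=false, authorize_shipment=false, dim_lights=true, inspect_statement=false, renew_report=false, review_shipment=false, tag_asset=false, timestamp_statement=true, unfreeze_account=false, vacate_premises=true); no atom is both obligatory and forbidden, so the set is consistent.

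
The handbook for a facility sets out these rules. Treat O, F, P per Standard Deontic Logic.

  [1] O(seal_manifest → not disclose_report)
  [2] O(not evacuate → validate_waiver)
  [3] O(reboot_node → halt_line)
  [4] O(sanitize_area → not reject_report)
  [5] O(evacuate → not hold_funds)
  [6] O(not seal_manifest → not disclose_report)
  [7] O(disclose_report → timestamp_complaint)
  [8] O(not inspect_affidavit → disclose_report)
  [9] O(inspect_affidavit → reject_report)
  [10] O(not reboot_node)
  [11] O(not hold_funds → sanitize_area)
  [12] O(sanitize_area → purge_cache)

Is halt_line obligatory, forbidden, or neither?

Premise 3 is O(reboot_node → halt_line), but O(reboot_node) is not derivable from the premises, so it does not yield O(halt_line).
No premise or chain of K-axiom applications forces O(halt_line), and none forces O(not halt_line). So halt_line is neither obligatory nor forbidden under these norms.

Neither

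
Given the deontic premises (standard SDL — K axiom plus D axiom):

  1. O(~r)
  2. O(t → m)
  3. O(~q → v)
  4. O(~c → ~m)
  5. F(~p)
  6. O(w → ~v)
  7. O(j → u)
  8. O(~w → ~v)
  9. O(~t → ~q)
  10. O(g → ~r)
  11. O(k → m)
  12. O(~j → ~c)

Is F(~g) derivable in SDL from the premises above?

No

Premise 10 is O(g → ~r); even if O(~r) held, inferring O(g) would be affirming the consequent — invalid.
No other premise forces O(g). An ideal world satisfying every premise can still have ~g true, so F(~g) is not derivable.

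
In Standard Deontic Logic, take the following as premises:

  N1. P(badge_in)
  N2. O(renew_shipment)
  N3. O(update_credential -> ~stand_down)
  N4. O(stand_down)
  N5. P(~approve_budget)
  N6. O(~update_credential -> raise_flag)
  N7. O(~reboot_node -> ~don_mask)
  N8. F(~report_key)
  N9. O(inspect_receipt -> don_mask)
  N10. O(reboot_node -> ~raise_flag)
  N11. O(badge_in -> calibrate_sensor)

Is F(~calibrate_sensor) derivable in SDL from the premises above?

No

Premise 11 is O(badge_in -> calibrate_sensor), but O(badge_in) is not derivable from the premises (the permission P(badge_in) asserts only ~O(~badge_in), not O(badge_in)), so it does not yield O(calibrate_sensor).
No other premise forces O(calibrate_sensor). An ideal world satisfying every premise can still have ~calibrate_sensor true, so F(~calibrate_sensor) is not derivable.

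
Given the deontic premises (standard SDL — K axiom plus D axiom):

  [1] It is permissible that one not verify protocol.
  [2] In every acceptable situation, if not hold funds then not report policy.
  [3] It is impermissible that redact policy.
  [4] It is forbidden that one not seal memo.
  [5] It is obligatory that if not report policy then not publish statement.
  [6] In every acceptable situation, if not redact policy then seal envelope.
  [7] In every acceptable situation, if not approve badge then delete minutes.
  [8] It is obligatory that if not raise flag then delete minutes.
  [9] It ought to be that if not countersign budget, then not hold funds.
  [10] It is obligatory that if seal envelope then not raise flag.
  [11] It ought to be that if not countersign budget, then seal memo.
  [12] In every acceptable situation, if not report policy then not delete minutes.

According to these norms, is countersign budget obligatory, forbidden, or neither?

Obligatory

Premise 3 is F(redact_policy), i.e. O(¬redact_policy).
Applying K to premise 6 (O(¬redact_policy → seal_envelope)) and O(¬redact_policy) yields O(seal_envelope).
With premise 10, O(seal_envelope → ¬raise_flag), the K-axiom yields O(¬raise_flag).
Applying K to premise 8 (O(¬raise_flag → delete_minutes)) and O(¬raise_flag) yields O(delete_minutes).
The contrapositive of premise 12 (O(¬report_policy → ¬delete_minutes)) is O(delete_minutes → report_policy), and O(delete_minutes) is already established, so O(report_policy).
Premise 2 is O(¬hold_funds → ¬report_policy); contrapositively O(report_policy → hold_funds). Since O(report_policy) holds, K gives O(hold_funds).
The contrapositive of premise 9 (O(¬countersign_budget → ¬hold_funds)) is O(hold_funds → countersign_budget), and O(hold_funds) is already established, so O(countersign_budget).
Premises 1, 4, 5, 7, 11 do not contribute to this derivation.
Hence countersign_budget is obligatory.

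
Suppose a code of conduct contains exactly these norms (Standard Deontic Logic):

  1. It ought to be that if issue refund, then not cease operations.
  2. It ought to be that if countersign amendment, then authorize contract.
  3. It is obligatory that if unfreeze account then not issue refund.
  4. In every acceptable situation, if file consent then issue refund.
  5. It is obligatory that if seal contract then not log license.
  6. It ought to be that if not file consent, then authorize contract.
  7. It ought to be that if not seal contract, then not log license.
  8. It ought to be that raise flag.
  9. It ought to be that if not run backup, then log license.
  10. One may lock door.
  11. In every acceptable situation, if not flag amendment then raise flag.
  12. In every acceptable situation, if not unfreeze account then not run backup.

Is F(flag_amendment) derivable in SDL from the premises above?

Premise 11 is O(¬flag_amendment → raise_flag); even if O(raise_flag) held, inferring O(¬flag_amendment) would be affirming the consequent — invalid.
No other premise forces O(¬flag_amendment). An ideal world satisfying every premise can still have flag_amendment true, so F(flag_amendment) is not derivable.

No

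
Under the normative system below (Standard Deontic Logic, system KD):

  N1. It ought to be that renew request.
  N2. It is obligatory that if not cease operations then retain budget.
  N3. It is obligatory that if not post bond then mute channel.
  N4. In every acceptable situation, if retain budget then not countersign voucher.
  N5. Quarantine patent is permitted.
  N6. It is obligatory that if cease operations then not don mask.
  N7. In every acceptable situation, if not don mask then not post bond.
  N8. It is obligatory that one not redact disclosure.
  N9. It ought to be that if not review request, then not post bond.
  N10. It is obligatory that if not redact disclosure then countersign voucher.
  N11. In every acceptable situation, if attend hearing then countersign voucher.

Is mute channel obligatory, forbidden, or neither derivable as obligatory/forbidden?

Obligatory

Premise 8 gives O(¬redact_disclosure).
Premise 10 is O(¬redact_disclosure → countersign_voucher); since O(¬redact_disclosure), deontic closure gives O(countersign_voucher).
The contrapositive of premise 4 (O(retain_budget → ¬countersign_voucher)) is O(countersign_voucher → ¬retain_budget), and O(countersign_voucher) is already established, so O(¬retain_budget).
The contrapositive of premise 2 (O(¬cease_operations → retain_budget)) is O(¬retain_budget → cease_operations), and O(¬retain_budget) is already established, so O(cease_operations).
With premise 6, O(cease_operations → ¬don_mask), the K-axiom yields O(¬don_mask).
Premise 7 is O(¬don_mask → ¬post_bond); since O(¬don_mask), deontic closure gives O(¬post_bond).
With premise 3, O(¬post_bond → mute_channel), the K-axiom yields O(mute_channel).
Premises 1, 5, 9, 11 do not contribute to this derivation.
Hence mute_channel is obligatory.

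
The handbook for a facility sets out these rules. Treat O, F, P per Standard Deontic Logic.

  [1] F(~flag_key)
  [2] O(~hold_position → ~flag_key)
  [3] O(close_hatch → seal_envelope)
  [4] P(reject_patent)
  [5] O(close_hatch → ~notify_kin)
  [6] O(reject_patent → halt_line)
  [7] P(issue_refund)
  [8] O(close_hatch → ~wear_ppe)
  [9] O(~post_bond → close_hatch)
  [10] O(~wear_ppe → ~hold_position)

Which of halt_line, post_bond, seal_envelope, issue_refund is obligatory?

Premise 1, F(~flag_key), is equivalent to O(flag_key).
Premise 2, O(~hold_position → ~flag_key), contraposes to O(flag_key → hold_position); with O(flag_key) we get O(hold_position).
Premise 10 is O(~wear_ppe → ~hold_position); contrapositively O(hold_position → wear_ppe). Since O(hold_position) holds, K gives O(wear_ppe).
Premise 8 is O(close_hatch → ~wear_ppe); contrapositively O(wear_ppe → ~close_hatch). Since O(wear_ppe) holds, K gives O(~close_hatch).
Premise 9, O(~post_bond → close_hatch), contraposes to O(~close_hatch → post_bond); with O(~close_hatch) we get O(post_bond).
So O(post_bond) holds — post_bond is obligatory. None of the other listed options is made obligatory by any chain of premises.

post_bond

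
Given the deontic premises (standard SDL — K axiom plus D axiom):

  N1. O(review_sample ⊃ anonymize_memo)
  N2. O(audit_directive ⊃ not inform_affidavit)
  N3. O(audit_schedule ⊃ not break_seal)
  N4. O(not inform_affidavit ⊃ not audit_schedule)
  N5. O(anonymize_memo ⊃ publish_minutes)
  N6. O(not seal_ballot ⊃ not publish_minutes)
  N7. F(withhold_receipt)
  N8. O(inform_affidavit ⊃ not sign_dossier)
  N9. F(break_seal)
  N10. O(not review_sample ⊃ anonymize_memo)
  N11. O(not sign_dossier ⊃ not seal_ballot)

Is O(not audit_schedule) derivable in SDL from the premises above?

By case analysis on review_sample: premise 1 gives O(review_sample ⊃ anonymize_memo) and premise 10 gives O(not review_sample ⊃ anonymize_memo), so O(anonymize_memo) either way.
From O(anonymize_memo) and premise 5, O(anonymize_memo ⊃ publish_minutes), we obtain O(publish_minutes).
Premise 6, O(not seal_ballot ⊃ not publish_minutes), contraposes to O(publish_minutes ⊃ seal_ballot); with O(publish_minutes) we get O(seal_ballot).
Premise 11, O(not sign_dossier ⊃ not seal_ballot), contraposes to O(seal_ballot ⊃ sign_dossier); with O(seal_ballot) we get O(sign_dossier).
Premise 8 is O(inform_affidavit ⊃ not sign_dossier); contrapositively O(sign_dossier ⊃ not inform_affidavit). Since O(sign_dossier) holds, K gives O(not inform_affidavit).
Premise 4 is O(not inform_affidavit ⊃ not audit_schedule); since O(not inform_affidavit), deontic closure gives O(not audit_schedule).
Premises 2, 3, 7, 9 do not contribute to this derivation.
So O(not audit_schedule) follows.

Yes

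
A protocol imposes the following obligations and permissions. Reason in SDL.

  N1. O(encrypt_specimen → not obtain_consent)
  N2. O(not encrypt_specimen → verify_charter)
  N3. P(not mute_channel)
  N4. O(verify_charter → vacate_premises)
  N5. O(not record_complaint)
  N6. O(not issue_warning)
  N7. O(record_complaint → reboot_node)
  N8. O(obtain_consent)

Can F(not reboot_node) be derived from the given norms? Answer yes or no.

No

Premise 7 is O(record_complaint → reboot_node), but O(record_complaint) is not derivable from the premises, so it does not yield O(reboot_node).
No other premise forces O(reboot_node). An ideal world satisfying every premise can still have not reboot_node true, so F(not reboot_node) is not derivable.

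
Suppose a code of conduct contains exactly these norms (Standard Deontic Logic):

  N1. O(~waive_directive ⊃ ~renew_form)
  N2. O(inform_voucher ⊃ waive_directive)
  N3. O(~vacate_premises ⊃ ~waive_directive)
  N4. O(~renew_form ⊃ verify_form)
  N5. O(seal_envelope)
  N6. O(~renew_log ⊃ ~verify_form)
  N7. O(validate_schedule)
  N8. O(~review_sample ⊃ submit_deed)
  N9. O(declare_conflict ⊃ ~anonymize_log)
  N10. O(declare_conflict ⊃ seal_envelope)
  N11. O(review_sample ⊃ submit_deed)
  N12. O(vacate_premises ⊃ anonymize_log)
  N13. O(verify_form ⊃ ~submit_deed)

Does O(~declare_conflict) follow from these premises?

Yes

By case analysis on ~review_sample: premise 8 gives O(~review_sample ⊃ submit_deed) and premise 11 gives O(review_sample ⊃ submit_deed), so O(submit_deed) either way.
The contrapositive of premise 13 (O(verify_form ⊃ ~submit_deed)) is O(submit_deed ⊃ ~verify_form), and O(submit_deed) is already established, so O(~verify_form).
Premise 4, O(~renew_form ⊃ verify_form), contraposes to O(~verify_form ⊃ renew_form); with O(~verify_form) we get O(renew_form).
Premise 1, O(~waive_directive ⊃ ~renew_form), contraposes to O(renew_form ⊃ waive_directive); with O(renew_form) we get O(waive_directive).
Premise 3 is O(~vacate_premises ⊃ ~waive_directive); contrapositively O(waive_directive ⊃ vacate_premises). Since O(waive_directive) holds, K gives O(vacate_premises).
Premise 12 is O(vacate_premises ⊃ anonymize_log); since O(vacate_premises), deontic closure gives O(anonymize_log).
The contrapositive of premise 9 (O(declare_conflict ⊃ ~anonymize_log)) is O(anonymize_log ⊃ ~declare_conflict), and O(anonymize_log) is already established, so O(~declare_conflict).
Premises 2, 5, 6, 7, 10 do not contribute to this derivation.
So O(~declare_conflict) follows.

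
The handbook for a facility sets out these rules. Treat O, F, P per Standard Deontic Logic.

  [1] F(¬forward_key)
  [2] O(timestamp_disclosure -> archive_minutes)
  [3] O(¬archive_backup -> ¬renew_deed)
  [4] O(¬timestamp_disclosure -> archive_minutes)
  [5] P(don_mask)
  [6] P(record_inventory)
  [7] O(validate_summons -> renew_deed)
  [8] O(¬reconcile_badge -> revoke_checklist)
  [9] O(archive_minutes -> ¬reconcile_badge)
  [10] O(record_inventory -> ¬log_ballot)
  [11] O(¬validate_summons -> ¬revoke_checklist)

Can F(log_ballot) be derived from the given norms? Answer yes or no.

No

Premise 10 is O(record_inventory -> ¬log_ballot), but O(record_inventory) is not derivable from the premises (the permission P(record_inventory) asserts only ¬O(¬record_inventory), not O(record_inventory)), so it does not yield O(¬log_ballot).
No other premise forces O(¬log_ballot). An ideal world satisfying every premise can still have log_ballot true, so F(log_ballot) is not derivable.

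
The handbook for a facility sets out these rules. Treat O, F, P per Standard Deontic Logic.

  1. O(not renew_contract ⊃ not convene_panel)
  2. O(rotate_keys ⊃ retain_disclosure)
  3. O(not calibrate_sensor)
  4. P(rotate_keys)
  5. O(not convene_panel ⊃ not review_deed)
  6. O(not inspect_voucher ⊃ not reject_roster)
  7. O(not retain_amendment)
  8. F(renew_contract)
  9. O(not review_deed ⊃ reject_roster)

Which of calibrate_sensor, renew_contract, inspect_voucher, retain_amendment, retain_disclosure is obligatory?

F(renew_contract) at premise 8 means O(not renew_contract).
Premise 1 is O(not renew_contract ⊃ not convene_panel); since O(not renew_contract), deontic closure gives O(not convene_panel).
With premise 5, O(not convene_panel ⊃ not review_deed), the K-axiom yields O(not review_deed).
Applying K to premise 9 (O(not review_deed ⊃ reject_roster)) and O(not review_deed) yields O(reject_roster).
The contrapositive of premise 6 (O(not inspect_voucher ⊃ not reject_roster)) is O(reject_roster ⊃ inspect_voucher), and O(reject_roster) is already established, so O(inspect_voucher).
So O(inspect_voucher) holds — inspect_voucher is obligatory. None of the other listed options is made obligatory by any chain of premises.

inspect_voucher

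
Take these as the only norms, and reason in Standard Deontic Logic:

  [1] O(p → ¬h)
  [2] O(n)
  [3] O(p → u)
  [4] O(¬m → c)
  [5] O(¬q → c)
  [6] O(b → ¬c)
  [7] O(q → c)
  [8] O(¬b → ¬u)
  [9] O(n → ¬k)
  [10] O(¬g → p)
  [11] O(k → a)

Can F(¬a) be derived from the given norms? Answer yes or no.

No

Premise 11 is O(k → a), but O(k) is not derivable from the premises, so it does not yield O(a).
No other premise forces O(a). An ideal world satisfying every premise can still have ¬a true, so F(¬a) is not derivable.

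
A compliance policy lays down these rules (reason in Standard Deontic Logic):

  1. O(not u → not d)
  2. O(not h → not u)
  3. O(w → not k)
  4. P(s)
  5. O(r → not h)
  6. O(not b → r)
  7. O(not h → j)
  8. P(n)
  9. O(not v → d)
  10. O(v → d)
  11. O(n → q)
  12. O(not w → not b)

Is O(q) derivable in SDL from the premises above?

No

Premise 11 is O(n → q), but O(n) is not derivable from the premises (the permission P(n) asserts only not O(not n), not O(n)), so it does not yield O(q).
No other premise forces O(q). An ideal world satisfying every premise can still have q false, so O(q) is not derivable.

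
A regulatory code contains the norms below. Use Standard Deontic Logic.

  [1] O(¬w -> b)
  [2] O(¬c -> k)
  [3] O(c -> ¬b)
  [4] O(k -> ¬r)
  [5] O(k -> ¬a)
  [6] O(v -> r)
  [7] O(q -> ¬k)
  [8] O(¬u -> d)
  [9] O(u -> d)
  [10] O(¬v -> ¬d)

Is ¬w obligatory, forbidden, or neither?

Forbidden

By case analysis on ¬u: premise 8 gives O(¬u -> d) and premise 9 gives O(u -> d), so O(d) either way.
The contrapositive of premise 10 (O(¬v -> ¬d)) is O(d -> v), and O(d) is already established, so O(v).
From O(v) and premise 6, O(v -> r), we obtain O(r).
Premise 4, O(k -> ¬r), contraposes to O(r -> ¬k); with O(r) we get O(¬k).
Premise 2 is O(¬c -> k); contrapositively O(¬k -> c). Since O(¬k) holds, K gives O(c).
Applying K to premise 3 (O(c -> ¬b)) and O(c) yields O(¬b).
The contrapositive of premise 1 (O(¬w -> b)) is O(¬b -> w), and O(¬b) is already established, so O(w).
Premises 5, 7 do not contribute to this derivation.
Thus O(w), which is F(¬w): ¬w is forbidden.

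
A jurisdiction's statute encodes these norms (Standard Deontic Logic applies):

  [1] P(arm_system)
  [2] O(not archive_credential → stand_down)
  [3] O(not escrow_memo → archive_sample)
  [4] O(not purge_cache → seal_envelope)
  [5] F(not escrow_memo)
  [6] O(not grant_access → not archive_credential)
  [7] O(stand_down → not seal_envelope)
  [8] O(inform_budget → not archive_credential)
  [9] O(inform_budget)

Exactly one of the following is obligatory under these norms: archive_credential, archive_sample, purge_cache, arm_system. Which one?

purge_cache

From premise 9 we have O(inform_budget).
With premise 8, O(inform_budget → not archive_credential), the K-axiom yields O(not archive_credential).
Applying K to premise 2 (O(not archive_credential → stand_down)) and O(not archive_credential) yields O(stand_down).
Premise 7 is O(stand_down → not seal_envelope); since O(stand_down), deontic closure gives O(not seal_envelope).
Premise 4 is O(not purge_cache → seal_envelope); contrapositively O(not seal_envelope → purge_cache). Since O(not seal_envelope) holds, K gives O(purge_cache).
So O(purge_cache) holds — purge_cache is obligatory. None of the other listed options is made obligatory by any chain of premises.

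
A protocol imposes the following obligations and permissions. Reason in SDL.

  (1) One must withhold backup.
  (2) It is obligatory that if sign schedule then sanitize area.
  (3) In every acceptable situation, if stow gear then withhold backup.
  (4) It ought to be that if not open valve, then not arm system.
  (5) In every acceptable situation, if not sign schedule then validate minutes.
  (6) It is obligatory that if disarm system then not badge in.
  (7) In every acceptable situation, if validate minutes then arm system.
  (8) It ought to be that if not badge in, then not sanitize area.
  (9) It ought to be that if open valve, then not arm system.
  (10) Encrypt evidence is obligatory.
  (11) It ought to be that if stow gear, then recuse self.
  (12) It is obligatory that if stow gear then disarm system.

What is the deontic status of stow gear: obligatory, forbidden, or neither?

By case analysis on open_valve: premise 9 gives O(open_valve → ¬arm_system) and premise 4 gives O(¬open_valve → ¬arm_system), so O(¬arm_system) either way.
The contrapositive of premise 7 (O(validate_minutes → arm_system)) is O(¬arm_system → ¬validate_minutes), and O(¬arm_system) is already established, so O(¬validate_minutes).
The contrapositive of premise 5 (O(¬sign_schedule → validate_minutes)) is O(¬validate_minutes → sign_schedule), and O(¬validate_minutes) is already established, so O(sign_schedule).
Premise 2 is O(sign_schedule → sanitize_area); since O(sign_schedule), deontic closure gives O(sanitize_area).
Premise 8 is O(¬badge_in → ¬sanitize_area); contrapositively O(sanitize_area → badge_in). Since O(sanitize_area) holds, K gives O(badge_in).
The contrapositive of premise 6 (O(disarm_system → ¬badge_in)) is O(badge_in → ¬disarm_system), and O(badge_in) is already established, so O(¬disarm_system).
The contrapositive of premise 12 (O(stow_gear → disarm_system)) is O(¬disarm_system → ¬stow_gear), and O(¬disarm_system) is already established, so O(¬stow_gear).
Premises 1, 3, 10, 11 do not contribute to this derivation.
Thus O(¬stow_gear), which is F(stow_gear): stow_gear is forbidden.

Forbidden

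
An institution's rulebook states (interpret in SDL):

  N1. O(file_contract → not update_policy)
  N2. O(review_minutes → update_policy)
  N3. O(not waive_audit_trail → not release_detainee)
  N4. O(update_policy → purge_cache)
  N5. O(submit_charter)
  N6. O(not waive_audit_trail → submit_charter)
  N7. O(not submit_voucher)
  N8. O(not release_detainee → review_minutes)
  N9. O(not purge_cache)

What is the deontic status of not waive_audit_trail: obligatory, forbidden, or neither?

Forbidden

Premise 9 states O(not purge_cache) outright.
The contrapositive of premise 4 (O(update_policy → purge_cache)) is O(not purge_cache → not update_policy), and O(not purge_cache) is already established, so O(not update_policy).
The contrapositive of premise 2 (O(review_minutes → update_policy)) is O(not update_policy → not review_minutes), and O(not update_policy) is already established, so O(not review_minutes).
Premise 8 is O(not release_detainee → review_minutes); contrapositively O(not review_minutes → release_detainee). Since O(not review_minutes) holds, K gives O(release_detainee).
Premise 3, O(not waive_audit_trail → not release_detainee), contraposes to O(release_detainee → waive_audit_trail); with O(release_detainee) we get O(waive_audit_trail).
Premises 1, 5, 6, 7 do not contribute to this derivation.
Thus O(waive_audit_trail), which is F(not waive_audit_trail): not waive_audit_trail is forbidden.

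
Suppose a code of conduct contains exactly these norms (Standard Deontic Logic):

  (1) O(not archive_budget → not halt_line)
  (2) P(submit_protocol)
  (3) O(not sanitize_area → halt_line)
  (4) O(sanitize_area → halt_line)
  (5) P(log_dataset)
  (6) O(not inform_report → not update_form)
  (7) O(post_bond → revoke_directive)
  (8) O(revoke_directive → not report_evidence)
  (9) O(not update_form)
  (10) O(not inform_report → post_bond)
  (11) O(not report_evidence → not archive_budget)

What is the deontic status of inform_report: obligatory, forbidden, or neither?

Premises 3 and 4 cover both cases: O(not sanitize_area → halt_line) and O(sanitize_area → halt_line). Since not sanitize_area ∨ sanitize_area is a tautology, O(halt_line) follows.
Premise 1, O(not archive_budget → not halt_line), contraposes to O(halt_line → archive_budget); with O(halt_line) we get O(archive_budget).
Premise 11 is O(not report_evidence → not archive_budget); contrapositively O(archive_budget → report_evidence). Since O(archive_budget) holds, K gives O(report_evidence).
The contrapositive of premise 8 (O(revoke_directive → not report_evidence)) is O(report_evidence → not revoke_directive), and O(report_evidence) is already established, so O(not revoke_directive).
Premise 7, O(post_bond → revoke_directive), contraposes to O(not revoke_directive → not post_bond); with O(not revoke_directive) we get O(not post_bond).
Premise 10, O(not inform_report → post_bond), contraposes to O(not post_bond → inform_report); with O(not post_bond) we get O(inform_report).
Premises 2, 5, 6, 9 do not contribute to this derivation.
Hence inform_report is obligatory.

Obligatory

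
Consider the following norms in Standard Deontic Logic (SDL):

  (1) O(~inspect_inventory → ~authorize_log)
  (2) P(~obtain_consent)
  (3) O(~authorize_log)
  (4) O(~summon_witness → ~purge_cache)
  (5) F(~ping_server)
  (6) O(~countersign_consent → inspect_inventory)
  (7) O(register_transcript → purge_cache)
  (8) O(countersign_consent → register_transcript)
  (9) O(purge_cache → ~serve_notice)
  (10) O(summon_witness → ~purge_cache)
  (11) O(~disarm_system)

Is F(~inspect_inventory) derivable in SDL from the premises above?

Premises 10 and 4 are O(summon_witness → ~purge_cache) and O(~summon_witness → ~purge_cache); every ideal world satisfies summon_witness or ~summon_witness, so in either case ~purge_cache holds — hence O(~purge_cache).
The contrapositive of premise 7 (O(register_transcript → purge_cache)) is O(~purge_cache → ~register_transcript), and O(~purge_cache) is already established, so O(~register_transcript).
Premise 8, O(countersign_consent → register_transcript), contraposes to O(~register_transcript → ~countersign_consent); with O(~register_transcript) we get O(~countersign_consent).
Applying K to premise 6 (O(~countersign_consent → inspect_inventory)) and O(~countersign_consent) yields O(inspect_inventory).
Premises 1, 2, 3, 5, 9, 11 do not contribute to this derivation.
So O(inspect_inventory) holds, i.e. F(~inspect_inventory). The claim follows.

Yes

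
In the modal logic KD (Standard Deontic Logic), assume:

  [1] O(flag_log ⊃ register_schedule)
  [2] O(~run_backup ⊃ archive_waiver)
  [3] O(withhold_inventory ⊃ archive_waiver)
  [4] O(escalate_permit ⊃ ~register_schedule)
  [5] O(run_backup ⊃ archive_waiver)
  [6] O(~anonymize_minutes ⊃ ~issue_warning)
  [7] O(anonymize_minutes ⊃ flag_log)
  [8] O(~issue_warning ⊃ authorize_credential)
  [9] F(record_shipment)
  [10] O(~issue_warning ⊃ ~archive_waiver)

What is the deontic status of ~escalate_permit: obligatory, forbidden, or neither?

By case analysis on ~run_backup: premise 2 gives O(~run_backup ⊃ archive_waiver) and premise 5 gives O(run_backup ⊃ archive_waiver), so O(archive_waiver) either way.
Premise 10 is O(~issue_warning ⊃ ~archive_waiver); contrapositively O(archive_waiver ⊃ issue_warning). Since O(archive_waiver) holds, K gives O(issue_warning).
The contrapositive of premise 6 (O(~anonymize_minutes ⊃ ~issue_warning)) is O(issue_warning ⊃ anonymize_minutes), and O(issue_warning) is already established, so O(anonymize_minutes).
Premise 7 is O(anonymize_minutes ⊃ flag_log); since O(anonymize_minutes), deontic closure gives O(flag_log).
With premise 1, O(flag_log ⊃ register_schedule), the K-axiom yields O(register_schedule).
Premise 4, O(escalate_permit ⊃ ~register_schedule), contraposes to O(register_schedule ⊃ ~escalate_permit); with O(register_schedule) we get O(~escalate_permit).
Premises 3, 8, 9 do not contribute to this derivation.
Hence ~escalate_permit is obligatory.

Obligatory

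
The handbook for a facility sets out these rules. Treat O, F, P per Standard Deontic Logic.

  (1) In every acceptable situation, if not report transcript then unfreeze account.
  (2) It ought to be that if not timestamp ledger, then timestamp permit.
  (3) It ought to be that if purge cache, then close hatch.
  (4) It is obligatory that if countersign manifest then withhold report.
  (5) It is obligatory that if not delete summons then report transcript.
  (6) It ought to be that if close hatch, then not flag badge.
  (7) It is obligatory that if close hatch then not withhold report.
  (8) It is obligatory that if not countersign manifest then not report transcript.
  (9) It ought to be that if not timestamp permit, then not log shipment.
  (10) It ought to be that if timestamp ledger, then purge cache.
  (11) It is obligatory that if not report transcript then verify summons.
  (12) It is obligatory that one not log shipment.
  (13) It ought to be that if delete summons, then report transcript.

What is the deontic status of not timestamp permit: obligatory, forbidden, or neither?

Forbidden

Premises 5 and 13 cover both cases: O(¬delete_summons → report_transcript) and O(delete_summons → report_transcript). Since ¬delete_summons ∨ delete_summons is a tautology, O(report_transcript) follows.
Premise 8, O(¬countersign_manifest → ¬report_transcript), contraposes to O(report_transcript → countersign_manifest); with O(report_transcript) we get O(countersign_manifest).
From O(countersign_manifest) and premise 4, O(countersign_manifest → withhold_report), we obtain O(withhold_report).
Premise 7, O(close_hatch → ¬withhold_report), contraposes to O(withhold_report → ¬close_hatch); with O(withhold_report) we get O(¬close_hatch).
The contrapositive of premise 3 (O(purge_cache → close_hatch)) is O(¬close_hatch → ¬purge_cache), and O(¬close_hatch) is already established, so O(¬purge_cache).
The contrapositive of premise 10 (O(timestamp_ledger → purge_cache)) is O(¬purge_cache → ¬timestamp_ledger), and O(¬purge_cache) is already established, so O(¬timestamp_ledger).
Premise 2 is O(¬timestamp_ledger → timestamp_permit); since O(¬timestamp_ledger), deontic closure gives O(timestamp_permit).
Premises 1, 6, 9, 11, 12 do not contribute to this derivation.
Thus O(timestamp_permit), which is F(¬timestamp_permit): ¬timestamp_permit is forbidden.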